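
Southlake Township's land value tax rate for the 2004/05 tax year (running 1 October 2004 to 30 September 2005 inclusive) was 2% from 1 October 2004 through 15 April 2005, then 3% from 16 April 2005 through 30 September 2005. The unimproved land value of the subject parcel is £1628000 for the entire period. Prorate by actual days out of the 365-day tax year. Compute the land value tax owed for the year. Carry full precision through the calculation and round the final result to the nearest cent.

1 October 2004 – 15 April 2005: 197 days at 2% → £1628000 × 2% × 197/365 = £17573.4795
16 April – 30 September 2005: 168 days at 3% → £1628000 × 3% × 168/365 = £22479.7808
Total = £40053.2603

£40053.26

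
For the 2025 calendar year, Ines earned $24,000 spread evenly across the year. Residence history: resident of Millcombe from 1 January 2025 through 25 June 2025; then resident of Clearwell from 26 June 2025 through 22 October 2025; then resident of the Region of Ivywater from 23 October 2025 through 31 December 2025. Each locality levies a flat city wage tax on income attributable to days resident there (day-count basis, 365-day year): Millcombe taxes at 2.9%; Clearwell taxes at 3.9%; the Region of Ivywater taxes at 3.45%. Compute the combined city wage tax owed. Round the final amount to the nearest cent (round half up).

$799.56

Millcombe, 1 January – 25 June 2025: 176 days → $24,000 × 2.9% × 176/365 = $335.6055
Clearwell, 26 June – 22 October 2025: 119 days → $24,000 × 3.9% × 119/365 = $305.1616
The Region of Ivywater, 23 October – 31 December 2025: 70 days → $24,000 × 3.45% × 70/365 = $158.7945
Total = $799.5616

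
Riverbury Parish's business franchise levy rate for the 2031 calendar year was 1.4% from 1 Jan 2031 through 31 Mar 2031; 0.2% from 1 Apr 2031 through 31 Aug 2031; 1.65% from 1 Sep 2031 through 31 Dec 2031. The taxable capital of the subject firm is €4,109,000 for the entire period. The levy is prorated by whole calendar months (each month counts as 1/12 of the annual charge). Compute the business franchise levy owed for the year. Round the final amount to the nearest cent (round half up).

€40,405.17

1 Jan – 31 Mar 2031: 3 months at 1.4% → €4,109,000 × 1.4% × 3/12 = €14,381.5000
1 Apr – 31 Aug 2031: 5 months at 0.2% → €4,109,000 × 0.2% × 5/12 = €3,424.1667
1 Sep – 31 Dec 2031: 4 months at 1.65% → €4,109,000 × 1.65% × 4/12 = €22,599.5000
Total = €40,405.1667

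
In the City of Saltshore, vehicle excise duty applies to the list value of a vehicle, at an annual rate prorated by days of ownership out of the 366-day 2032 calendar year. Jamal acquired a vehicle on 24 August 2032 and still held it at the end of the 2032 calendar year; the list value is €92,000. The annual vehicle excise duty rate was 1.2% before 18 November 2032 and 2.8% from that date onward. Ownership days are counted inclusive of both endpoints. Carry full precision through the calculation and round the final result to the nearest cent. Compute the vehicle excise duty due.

€569.09

24 August – 17 November 2032: 86 days at 1.2% → €92,000 × 1.2% × 86/366 = €259.4098
18 November – 31 December 2032: 44 days at 2.8% → €92,000 × 2.8% × 44/366 = €309.6831
Total = €569.0929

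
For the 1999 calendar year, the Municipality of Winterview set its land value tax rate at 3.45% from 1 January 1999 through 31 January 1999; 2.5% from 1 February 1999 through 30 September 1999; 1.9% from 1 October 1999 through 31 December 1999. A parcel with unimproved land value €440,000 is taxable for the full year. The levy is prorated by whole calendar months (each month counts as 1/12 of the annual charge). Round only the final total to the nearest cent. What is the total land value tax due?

1 January – 31 January 1999: 1 month at 3.45% → €440,000 × 3.45% × 1/12 = €1,265.0000
1 February – 30 September 1999: 8 months at 2.5% → €440,000 × 2.5% × 8/12 = €7,333.3333
1 October – 31 December 1999: 3 months at 1.9% → €440,000 × 1.9% × 3/12 = €2,090.0000
Total = €10,688.3333

€10,688.33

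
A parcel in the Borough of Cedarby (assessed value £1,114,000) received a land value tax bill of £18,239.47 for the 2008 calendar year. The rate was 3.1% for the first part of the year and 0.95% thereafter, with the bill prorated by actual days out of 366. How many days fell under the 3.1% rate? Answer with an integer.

Let d = days at the first rate; then 366 − d days at the second rate.
£1,114,000 × [3.1%·d + 0.95%·(366−d)] / 366 = £18,239.47
Solving gives d = 117, so the new rate took effect on 27 Apr 2008.

117 days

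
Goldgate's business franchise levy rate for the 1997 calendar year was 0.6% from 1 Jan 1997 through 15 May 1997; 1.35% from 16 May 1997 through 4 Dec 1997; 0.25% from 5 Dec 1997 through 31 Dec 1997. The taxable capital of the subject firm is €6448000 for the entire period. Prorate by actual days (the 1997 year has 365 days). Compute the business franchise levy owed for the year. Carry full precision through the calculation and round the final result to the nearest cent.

€63914.70

1 Jan – 15 May 1997: 135 days at 0.6% → €6448000 × 0.6% × 135/365 = €14309.2603
16 May – 4 Dec 1997: 203 days at 1.35% → €6448000 × 1.35% × 203/365 = €48412.9973
5 Dec – 31 Dec 1997: 27 days at 0.25% → €6448000 × 0.25% × 27/365 = €1192.4384
Total = €63914.6959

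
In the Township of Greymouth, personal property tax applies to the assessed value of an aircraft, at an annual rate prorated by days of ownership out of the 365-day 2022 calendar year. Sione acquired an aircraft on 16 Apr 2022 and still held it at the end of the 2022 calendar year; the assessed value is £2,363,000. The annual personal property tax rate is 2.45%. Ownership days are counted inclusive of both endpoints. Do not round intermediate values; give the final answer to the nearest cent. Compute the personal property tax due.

Days held (16 Apr – 31 Dec 2022): 260 out of 365
Tax = £2,363,000 × 2.45% × 260/365 = £41,239.2055

£41,239.21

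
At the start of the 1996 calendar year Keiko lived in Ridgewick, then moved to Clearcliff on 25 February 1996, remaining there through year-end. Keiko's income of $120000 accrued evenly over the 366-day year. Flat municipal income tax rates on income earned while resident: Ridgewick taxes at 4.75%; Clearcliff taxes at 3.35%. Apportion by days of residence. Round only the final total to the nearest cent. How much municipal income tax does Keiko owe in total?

Ridgewick, 1 January – 24 February 1996: 55 days → $120000 × 4.75% × 55/366 = $856.5574
Clearcliff, 25 February – 31 December 1996: 311 days → $120000 × 3.35% × 311/366 = $3415.9016
Total = $4272.4590

$4272.46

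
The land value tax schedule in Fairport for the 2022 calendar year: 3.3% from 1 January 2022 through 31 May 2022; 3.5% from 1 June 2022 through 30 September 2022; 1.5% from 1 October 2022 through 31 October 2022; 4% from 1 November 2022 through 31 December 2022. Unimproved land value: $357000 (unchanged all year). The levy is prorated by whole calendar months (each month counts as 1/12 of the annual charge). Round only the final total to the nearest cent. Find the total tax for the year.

1 January – 31 May 2022: 5 months at 3.3% → $357000 × 3.3% × 5/12 = $4908.7500
1 June – 30 September 2022: 4 months at 3.5% → $357000 × 3.5% × 4/12 = $4165.0000
1 October – 31 October 2022: 1 month at 1.5% → $357000 × 1.5% × 1/12 = $446.2500
1 November – 31 December 2022: 2 months at 4% → $357000 × 4% × 2/12 = $2380.0000
Total = $11900.0000

$11900.00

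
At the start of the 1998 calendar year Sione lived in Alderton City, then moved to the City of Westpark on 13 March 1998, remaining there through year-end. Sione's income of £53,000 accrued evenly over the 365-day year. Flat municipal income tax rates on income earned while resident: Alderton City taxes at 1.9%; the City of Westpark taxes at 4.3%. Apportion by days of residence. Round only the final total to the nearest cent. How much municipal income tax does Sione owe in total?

£2,031.57

Alderton City, 1 January – 12 March 1998: 71 days → £53,000 × 1.9% × 71/365 = £195.8822
The City of Westpark, 13 March – 31 December 1998: 294 days → £53,000 × 4.3% × 294/365 = £1,835.6877
Total = £2,031.5699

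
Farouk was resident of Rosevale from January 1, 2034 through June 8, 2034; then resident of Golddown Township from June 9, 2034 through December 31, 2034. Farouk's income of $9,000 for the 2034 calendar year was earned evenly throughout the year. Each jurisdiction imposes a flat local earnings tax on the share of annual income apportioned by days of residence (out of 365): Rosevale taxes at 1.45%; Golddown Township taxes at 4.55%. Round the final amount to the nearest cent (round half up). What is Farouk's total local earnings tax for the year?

$287.96

Rosevale, January 1 – June 8, 2034: 159 days → $9,000 × 1.45% × 159/365 = $56.8479
Golddown Township, June 9 – December 31, 2034: 206 days → $9,000 × 4.55% × 206/365 = $231.1151
Total = $287.9630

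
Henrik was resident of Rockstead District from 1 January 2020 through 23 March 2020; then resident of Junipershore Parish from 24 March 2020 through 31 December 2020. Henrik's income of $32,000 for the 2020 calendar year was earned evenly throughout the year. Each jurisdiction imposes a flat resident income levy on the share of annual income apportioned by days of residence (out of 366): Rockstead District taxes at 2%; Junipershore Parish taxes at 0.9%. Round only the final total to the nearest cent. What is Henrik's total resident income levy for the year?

Rockstead District, 1 January – 23 March 2020: 83 days → $32,000 × 2% × 83/366 = $145.1366
Junipershore Parish, 24 March – 31 December 2020: 283 days → $32,000 × 0.9% × 283/366 = $222.6885
Total = $367.8251

$367.83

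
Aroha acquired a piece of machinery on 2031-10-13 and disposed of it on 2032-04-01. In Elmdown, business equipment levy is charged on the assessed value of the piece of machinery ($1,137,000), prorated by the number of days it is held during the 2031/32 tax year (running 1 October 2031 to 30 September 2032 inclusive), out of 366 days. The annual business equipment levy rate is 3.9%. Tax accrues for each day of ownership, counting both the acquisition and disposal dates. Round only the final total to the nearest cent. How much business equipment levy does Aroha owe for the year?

Days held (2031-10-13 to 2032-04-01): 172 out of 366
Tax = $1,137,000 × 3.9% × 172/366 = $20,838.7869

$20,838.79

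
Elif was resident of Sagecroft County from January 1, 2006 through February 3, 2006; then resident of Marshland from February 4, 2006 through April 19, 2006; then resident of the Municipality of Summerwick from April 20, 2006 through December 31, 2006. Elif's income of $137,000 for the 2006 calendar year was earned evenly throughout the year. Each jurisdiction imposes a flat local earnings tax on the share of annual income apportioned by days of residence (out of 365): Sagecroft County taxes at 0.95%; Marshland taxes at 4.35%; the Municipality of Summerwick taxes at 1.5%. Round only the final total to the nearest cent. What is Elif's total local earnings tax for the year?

$2,787.11

Sagecroft County, January 1 – February 3, 2006: 34 days → $137,000 × 0.95% × 34/365 = $121.2356
Marshland, February 4 – April 19, 2006: 75 days → $137,000 × 4.35% × 75/365 = $1,224.5548
The Municipality of Summerwick, April 20 – December 31, 2006: 256 days → $137,000 × 1.5% × 256/365 = $1,441.3151
Total = $2,787.1055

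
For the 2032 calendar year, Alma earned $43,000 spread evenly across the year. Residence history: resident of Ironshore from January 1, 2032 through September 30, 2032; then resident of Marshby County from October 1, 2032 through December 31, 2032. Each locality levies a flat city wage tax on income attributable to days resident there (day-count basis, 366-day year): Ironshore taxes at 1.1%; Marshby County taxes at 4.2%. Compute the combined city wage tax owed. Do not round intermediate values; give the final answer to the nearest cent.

Ironshore, January 1 – September 30, 2032: 274 days → $43,000 × 1.1% × 274/366 = $354.1038
Marshby County, October 1 – December 31, 2032: 92 days → $43,000 × 4.2% × 92/366 = $453.9672
Total = $808.0710

$808.07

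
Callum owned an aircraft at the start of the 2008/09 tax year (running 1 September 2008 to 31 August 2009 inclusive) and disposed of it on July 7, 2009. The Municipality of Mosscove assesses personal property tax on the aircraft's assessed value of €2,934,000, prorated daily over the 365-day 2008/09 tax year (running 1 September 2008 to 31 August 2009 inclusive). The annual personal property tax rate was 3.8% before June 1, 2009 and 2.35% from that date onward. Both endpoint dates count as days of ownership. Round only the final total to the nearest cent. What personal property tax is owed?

September 1, 2008 – May 31, 2009: 273 days at 3.8% → €2,934,000 × 3.8% × 273/365 = €83,389.9068
June 1 – July 7, 2009: 37 days at 2.35% → €2,934,000 × 2.35% × 37/365 = €6,989.3507
Total = €90,379.2575

€90,379.26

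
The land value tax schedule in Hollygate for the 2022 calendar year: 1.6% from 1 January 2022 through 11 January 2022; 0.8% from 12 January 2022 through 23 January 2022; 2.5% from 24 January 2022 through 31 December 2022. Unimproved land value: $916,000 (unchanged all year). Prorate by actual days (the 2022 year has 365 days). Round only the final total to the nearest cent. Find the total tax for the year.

$22,139.59

1 January – 11 January 2022: 11 days at 1.6% → $916,000 × 1.6% × 11/365 = $441.6877
12 January – 23 January 2022: 12 days at 0.8% → $916,000 × 0.8% × 12/365 = $240.9205
24 January – 31 December 2022: 342 days at 2.5% → $916,000 × 2.5% × 342/365 = $21,456.9863
Total = $22,139.5945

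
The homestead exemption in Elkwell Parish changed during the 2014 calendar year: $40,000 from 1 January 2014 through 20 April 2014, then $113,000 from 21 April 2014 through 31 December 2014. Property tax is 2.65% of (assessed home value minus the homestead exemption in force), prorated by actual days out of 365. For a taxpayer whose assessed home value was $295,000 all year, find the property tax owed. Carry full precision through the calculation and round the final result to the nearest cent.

$5,406.00

1 January – 20 April 2014: 110 days, exemption $40,000 → ($295,000 − $40,000) × 2.65% × 110/365 = $2,036.5068
21 April – 31 December 2014: 255 days, exemption $113,000 → ($295,000 − $113,000) × 2.65% × 255/365 = $3,369.4932
Total = $5,406.0000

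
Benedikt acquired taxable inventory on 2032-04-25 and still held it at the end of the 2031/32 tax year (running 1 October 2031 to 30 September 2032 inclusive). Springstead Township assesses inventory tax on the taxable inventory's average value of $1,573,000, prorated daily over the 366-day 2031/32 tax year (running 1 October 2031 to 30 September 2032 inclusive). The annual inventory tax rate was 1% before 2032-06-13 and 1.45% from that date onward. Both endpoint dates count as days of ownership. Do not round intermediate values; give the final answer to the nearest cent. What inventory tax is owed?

2032-04-25 to 2032-06-12: 49 days at 1% → $1,573,000 × 1% × 49/366 = $2,105.9290
2032-06-13 to 2032-09-30: 110 days at 1.45% → $1,573,000 × 1.45% × 110/366 = $6,855.0137
Total = $8,960.9426

$8,960.94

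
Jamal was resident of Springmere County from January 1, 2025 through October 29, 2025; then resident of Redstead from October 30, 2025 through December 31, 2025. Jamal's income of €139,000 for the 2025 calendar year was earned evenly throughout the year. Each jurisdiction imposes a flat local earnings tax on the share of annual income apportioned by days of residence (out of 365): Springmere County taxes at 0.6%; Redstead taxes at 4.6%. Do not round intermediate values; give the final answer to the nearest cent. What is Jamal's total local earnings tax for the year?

Springmere County, January 1 – October 29, 2025: 302 days → €139,000 × 0.6% × 302/365 = €690.0493
Redstead, October 30 – December 31, 2025: 63 days → €139,000 × 4.6% × 63/365 = €1,103.6219
Total = €1,793.6712

€1,793.67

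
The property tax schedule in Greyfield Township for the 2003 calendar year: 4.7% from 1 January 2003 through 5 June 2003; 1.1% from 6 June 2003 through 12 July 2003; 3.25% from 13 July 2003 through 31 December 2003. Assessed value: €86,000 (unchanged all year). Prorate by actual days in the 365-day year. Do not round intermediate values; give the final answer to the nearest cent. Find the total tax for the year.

1 January – 5 June 2003: 156 days at 4.7% → €86,000 × 4.7% × 156/365 = €1,727.5397
6 June – 12 July 2003: 37 days at 1.1% → €86,000 × 1.1% × 37/365 = €95.8959
13 July – 31 December 2003: 172 days at 3.25% → €86,000 × 3.25% × 172/365 = €1,317.0959
Total = €3,140.5315

€3,140.53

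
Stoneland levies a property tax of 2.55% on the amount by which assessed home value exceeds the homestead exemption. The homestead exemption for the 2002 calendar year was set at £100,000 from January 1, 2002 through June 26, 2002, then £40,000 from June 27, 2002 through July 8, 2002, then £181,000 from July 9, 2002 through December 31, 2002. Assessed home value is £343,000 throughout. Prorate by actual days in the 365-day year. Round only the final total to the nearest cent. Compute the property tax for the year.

£5,250.83

January 1 – June 26, 2002: 177 days, exemption £100,000 → (£343,000 − £100,000) × 2.55% × 177/365 = £3,004.8781
June 27 – July 8, 2002: 12 days, exemption £40,000 → (£343,000 − £40,000) × 2.55% × 12/365 = £254.0219
July 9 – December 31, 2002: 176 days, exemption £181,000 → (£343,000 − £181,000) × 2.55% × 176/365 = £1,991.9342
Total = £5,250.8342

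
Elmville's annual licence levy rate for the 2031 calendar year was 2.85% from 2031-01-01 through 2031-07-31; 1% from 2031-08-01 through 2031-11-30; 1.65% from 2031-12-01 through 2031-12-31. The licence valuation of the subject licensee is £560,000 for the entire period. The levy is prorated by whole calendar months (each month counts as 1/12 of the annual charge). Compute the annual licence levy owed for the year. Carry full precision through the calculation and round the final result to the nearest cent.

£11,946.67

2031-01-01 to 2031-07-31: 7 months at 2.85% → £560,000 × 2.85% × 7/12 = £9,310.0000
2031-08-01 to 2031-11-30: 4 months at 1% → £560,000 × 1% × 4/12 = £1,866.6667
2031-12-01 to 2031-12-31: 1 month at 1.65% → £560,000 × 1.65% × 1/12 = £770.0000
Total = £11,946.6667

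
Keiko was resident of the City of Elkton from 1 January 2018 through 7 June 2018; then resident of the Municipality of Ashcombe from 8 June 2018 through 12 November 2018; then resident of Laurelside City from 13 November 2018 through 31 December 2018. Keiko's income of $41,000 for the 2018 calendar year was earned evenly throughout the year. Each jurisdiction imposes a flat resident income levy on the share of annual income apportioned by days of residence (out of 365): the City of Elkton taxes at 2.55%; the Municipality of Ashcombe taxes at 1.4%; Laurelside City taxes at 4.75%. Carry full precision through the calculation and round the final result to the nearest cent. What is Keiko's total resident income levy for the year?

$962.49

The City of Elkton, 1 January – 7 June 2018: 158 days → $41,000 × 2.55% × 158/365 = $452.5726
The Municipality of Ashcombe, 8 June – 12 November 2018: 158 days → $41,000 × 1.4% × 158/365 = $248.4712
Laurelside City, 13 November – 31 December 2018: 49 days → $41,000 × 4.75% × 49/365 = $261.4452
Total = $962.4890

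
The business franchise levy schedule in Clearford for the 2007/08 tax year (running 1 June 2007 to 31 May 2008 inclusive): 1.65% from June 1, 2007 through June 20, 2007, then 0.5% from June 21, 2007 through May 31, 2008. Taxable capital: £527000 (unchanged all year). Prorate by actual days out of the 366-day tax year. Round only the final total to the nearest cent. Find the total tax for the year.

£2966.17

June 1 – June 20, 2007: 20 days at 1.65% → £527000 × 1.65% × 20/366 = £475.1639
June 21, 2007 – May 31, 2008: 346 days at 0.5% → £527000 × 0.5% × 346/366 = £2491.0109
Total = £2966.1749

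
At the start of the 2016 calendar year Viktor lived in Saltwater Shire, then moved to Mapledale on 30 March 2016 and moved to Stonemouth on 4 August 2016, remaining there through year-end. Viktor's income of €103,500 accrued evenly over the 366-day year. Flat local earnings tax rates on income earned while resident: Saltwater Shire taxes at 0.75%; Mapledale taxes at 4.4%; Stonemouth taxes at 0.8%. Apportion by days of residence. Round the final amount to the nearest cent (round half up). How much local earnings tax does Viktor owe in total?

Saltwater Shire, 1 January – 29 March 2016: 89 days → €103,500 × 0.75% × 89/366 = €188.7602
Mapledale, 30 March – 3 August 2016: 127 days → €103,500 × 4.4% × 127/366 = €1,580.2131
Stonemouth, 4 August – 31 December 2016: 150 days → €103,500 × 0.8% × 150/366 = €339.3443
Total = €2,108.3176

€2,108.32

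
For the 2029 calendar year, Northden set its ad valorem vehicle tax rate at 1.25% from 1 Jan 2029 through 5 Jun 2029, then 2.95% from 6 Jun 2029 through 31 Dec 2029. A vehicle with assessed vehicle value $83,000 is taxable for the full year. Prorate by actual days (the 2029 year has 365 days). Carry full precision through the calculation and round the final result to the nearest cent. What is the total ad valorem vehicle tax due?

$1,845.44

1 Jan – 5 Jun 2029: 156 days at 1.25% → $83,000 × 1.25% × 156/365 = $443.4247
6 Jun – 31 Dec 2029: 209 days at 2.95% → $83,000 × 2.95% × 209/365 = $1,402.0178
Total = $1,845.4425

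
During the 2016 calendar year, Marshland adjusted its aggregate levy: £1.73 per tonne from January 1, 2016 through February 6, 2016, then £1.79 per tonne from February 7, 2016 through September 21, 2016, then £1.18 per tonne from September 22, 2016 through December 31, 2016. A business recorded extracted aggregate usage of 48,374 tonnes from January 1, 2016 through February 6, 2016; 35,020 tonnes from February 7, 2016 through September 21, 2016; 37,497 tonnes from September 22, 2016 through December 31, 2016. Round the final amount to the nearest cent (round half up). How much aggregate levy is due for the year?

January 1 – February 6, 2016: 48,374 tonnes at £1.73/tonne → £83,687.02
February 7 – September 21, 2016: 35,020 tonnes at £1.79/tonne → £62,685.80
September 22 – December 31, 2016: 37,497 tonnes at £1.18/tonne → £44,246.46

£190,619.28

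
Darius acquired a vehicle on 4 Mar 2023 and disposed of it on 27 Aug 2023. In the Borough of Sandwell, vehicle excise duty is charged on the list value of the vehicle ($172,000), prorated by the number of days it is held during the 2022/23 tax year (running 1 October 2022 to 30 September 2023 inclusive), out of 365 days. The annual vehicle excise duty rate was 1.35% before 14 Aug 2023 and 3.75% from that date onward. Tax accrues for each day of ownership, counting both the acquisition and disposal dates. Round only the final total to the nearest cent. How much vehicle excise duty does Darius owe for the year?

$1,284.35

4 Mar – 13 Aug 2023: 163 days at 1.35% → $172,000 × 1.35% × 163/365 = $1,036.9479
14 Aug – 27 Aug 2023: 14 days at 3.75% → $172,000 × 3.75% × 14/365 = $247.3973
Total = $1,284.3452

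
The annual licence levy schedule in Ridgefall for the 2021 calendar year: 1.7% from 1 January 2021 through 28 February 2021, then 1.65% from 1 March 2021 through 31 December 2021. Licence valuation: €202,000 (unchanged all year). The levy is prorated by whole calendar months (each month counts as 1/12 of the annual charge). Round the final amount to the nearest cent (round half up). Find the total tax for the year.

€3,349.83

1 January – 28 February 2021: 2 months at 1.7% → €202,000 × 1.7% × 2/12 = €572.3333
1 March – 31 December 2021: 10 months at 1.65% → €202,000 × 1.65% × 10/12 = €2,777.5000
Total = €3,349.8333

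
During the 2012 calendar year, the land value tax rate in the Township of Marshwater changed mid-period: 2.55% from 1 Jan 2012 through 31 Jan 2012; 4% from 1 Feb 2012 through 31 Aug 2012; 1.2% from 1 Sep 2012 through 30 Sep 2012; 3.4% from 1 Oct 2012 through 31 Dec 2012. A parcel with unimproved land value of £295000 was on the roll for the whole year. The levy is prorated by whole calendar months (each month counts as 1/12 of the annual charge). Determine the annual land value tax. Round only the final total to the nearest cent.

1 Jan – 31 Jan 2012: 1 month at 2.55% → £295000 × 2.55% × 1/12 = £626.8750
1 Feb – 31 Aug 2012: 7 months at 4% → £295000 × 4% × 7/12 = £6883.3333
1 Sep – 30 Sep 2012: 1 month at 1.2% → £295000 × 1.2% × 1/12 = £295.0000
1 Oct – 31 Dec 2012: 3 months at 3.4% → £295000 × 3.4% × 3/12 = £2507.5000
Total = £10312.7083

£10312.71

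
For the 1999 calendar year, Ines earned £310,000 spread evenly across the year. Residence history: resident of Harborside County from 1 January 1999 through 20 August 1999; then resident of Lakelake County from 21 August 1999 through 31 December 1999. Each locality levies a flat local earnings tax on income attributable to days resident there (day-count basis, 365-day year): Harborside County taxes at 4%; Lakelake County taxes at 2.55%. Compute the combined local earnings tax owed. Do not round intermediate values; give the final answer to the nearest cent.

£10,762.10

Harborside County, 1 January – 20 August 1999: 232 days → £310,000 × 4% × 232/365 = £7,881.6438
Lakelake County, 21 August – 31 December 1999: 133 days → £310,000 × 2.55% × 133/365 = £2,880.4521
Total = £10,762.0959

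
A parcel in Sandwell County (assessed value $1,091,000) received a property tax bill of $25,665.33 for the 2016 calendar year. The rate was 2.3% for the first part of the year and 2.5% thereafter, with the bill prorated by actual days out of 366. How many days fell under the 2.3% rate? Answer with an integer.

270 days

Let d = days at the first rate; then 366 − d days at the second rate.
$1,091,000 × [2.3%·d + 2.5%·(366−d)] / 366 = $25,665.33
Solving gives d = 270, so the new rate took effect on 27 Sep 2016.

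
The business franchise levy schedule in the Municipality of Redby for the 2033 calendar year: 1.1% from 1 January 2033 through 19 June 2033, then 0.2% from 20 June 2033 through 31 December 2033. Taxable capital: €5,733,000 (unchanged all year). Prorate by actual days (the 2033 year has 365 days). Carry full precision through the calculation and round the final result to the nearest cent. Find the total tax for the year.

1 January – 19 June 2033: 170 days at 1.1% → €5,733,000 × 1.1% × 170/365 = €29,371.8082
20 June – 31 December 2033: 195 days at 0.2% → €5,733,000 × 0.2% × 195/365 = €6,125.6712
Total = €35,497.4795

€35,497.48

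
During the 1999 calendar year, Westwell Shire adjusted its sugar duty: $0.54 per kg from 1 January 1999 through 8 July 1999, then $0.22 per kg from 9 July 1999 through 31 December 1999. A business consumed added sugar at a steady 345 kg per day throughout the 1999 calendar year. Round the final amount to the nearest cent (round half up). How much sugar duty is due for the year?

1 January – 8 July 1999: 189 days × 345 kg/day = 65,205 kg at $0.54/kg → $35210.70
9 July – 31 December 1999: 176 days × 345 kg/day = 60,720 kg at $0.22/kg → $13358.40

$48569.10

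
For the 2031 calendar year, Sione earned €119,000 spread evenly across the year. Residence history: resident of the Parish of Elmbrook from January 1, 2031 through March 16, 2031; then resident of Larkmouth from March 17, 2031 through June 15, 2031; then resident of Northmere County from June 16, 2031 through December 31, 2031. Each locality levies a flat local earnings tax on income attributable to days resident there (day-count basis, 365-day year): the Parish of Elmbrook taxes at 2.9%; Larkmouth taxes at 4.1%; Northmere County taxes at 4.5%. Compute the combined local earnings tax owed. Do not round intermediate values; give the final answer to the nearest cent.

The Parish of Elmbrook, January 1 – March 16, 2031: 75 days → €119,000 × 2.9% × 75/365 = €709.1096
Larkmouth, March 17 – June 15, 2031: 91 days → €119,000 × 4.1% × 91/365 = €1,216.4082
Northmere County, June 16 – December 31, 2031: 199 days → €119,000 × 4.5% × 199/365 = €2,919.5753
Total = €4,845.0932

€4,845.09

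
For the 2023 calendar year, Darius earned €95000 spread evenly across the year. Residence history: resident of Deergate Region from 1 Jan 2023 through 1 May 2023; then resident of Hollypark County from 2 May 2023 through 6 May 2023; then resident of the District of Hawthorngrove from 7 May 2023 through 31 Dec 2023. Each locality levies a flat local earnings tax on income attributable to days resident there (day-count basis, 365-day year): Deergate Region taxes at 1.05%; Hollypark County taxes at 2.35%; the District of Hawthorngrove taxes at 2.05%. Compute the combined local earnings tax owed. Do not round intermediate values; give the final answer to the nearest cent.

Deergate Region, 1 Jan – 1 May 2023: 121 days → €95000 × 1.05% × 121/365 = €330.6781
Hollypark County, 2 May – 6 May 2023: 5 days → €95000 × 2.35% × 5/365 = €30.5822
The District of Hawthorngrove, 7 May – 31 Dec 2023: 239 days → €95000 × 2.05% × 239/365 = €1275.2123
Total = €1636.4726

€1636.47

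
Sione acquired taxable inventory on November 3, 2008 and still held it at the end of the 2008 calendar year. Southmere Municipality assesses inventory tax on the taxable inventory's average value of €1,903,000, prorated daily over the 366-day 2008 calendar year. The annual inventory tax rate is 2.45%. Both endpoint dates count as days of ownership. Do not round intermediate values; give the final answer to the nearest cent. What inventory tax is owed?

Days held (November 3 – December 31, 2008): 59 out of 366
Tax = €1,903,000 × 2.45% × 59/366 = €7,515.8101

€7,515.81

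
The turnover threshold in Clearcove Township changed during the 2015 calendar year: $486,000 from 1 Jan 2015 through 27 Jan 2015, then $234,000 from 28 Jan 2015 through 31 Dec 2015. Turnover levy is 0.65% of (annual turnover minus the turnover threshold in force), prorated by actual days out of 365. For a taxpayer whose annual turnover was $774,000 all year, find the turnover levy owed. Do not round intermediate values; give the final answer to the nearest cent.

$3,388.83

1 Jan – 27 Jan 2015: 27 days, exemption $486,000 → ($774,000 − $486,000) × 0.65% × 27/365 = $138.4767
28 Jan – 31 Dec 2015: 338 days, exemption $234,000 → ($774,000 − $234,000) × 0.65% × 338/365 = $3,250.3562
Total = $3,388.8329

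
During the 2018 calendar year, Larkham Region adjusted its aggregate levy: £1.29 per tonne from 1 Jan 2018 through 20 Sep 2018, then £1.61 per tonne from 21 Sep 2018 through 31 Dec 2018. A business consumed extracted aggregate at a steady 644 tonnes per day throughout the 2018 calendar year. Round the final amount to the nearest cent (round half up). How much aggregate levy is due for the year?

1 Jan – 20 Sep 2018: 263 days × 644 tonnes/day = 169,372 tonnes at £1.29/tonne → £218489.88
21 Sep – 31 Dec 2018: 102 days × 644 tonnes/day = 65,688 tonnes at £1.61/tonne → £105757.68

£324247.56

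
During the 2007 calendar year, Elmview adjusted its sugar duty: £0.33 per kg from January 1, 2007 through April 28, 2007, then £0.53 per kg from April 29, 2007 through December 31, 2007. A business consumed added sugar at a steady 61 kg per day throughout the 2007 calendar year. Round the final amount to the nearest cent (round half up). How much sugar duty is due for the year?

£10,360.85

January 1 – April 28, 2007: 118 days × 61 kg/day = 7,198 kg at £0.33/kg → £2,375.34
April 29 – December 31, 2007: 247 days × 61 kg/day = 15,067 kg at £0.53/kg → £7,985.51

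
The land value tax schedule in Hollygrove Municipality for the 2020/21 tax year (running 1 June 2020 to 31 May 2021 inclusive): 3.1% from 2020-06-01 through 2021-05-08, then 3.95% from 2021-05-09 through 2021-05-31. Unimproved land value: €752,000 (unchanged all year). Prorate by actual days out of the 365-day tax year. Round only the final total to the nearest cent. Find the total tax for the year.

€23,714.78

2020-06-01 to 2021-05-08: 342 days at 3.1% → €752,000 × 3.1% × 342/365 = €21,843.0247
2021-05-09 to 2021-05-31: 23 days at 3.95% → €752,000 × 3.95% × 23/365 = €1,871.7589
Total = €23,714.7836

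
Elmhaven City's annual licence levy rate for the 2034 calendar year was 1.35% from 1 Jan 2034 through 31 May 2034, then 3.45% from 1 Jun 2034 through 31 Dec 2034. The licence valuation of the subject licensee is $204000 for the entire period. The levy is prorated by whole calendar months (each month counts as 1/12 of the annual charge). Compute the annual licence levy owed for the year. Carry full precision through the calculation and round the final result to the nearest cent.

1 Jan – 31 May 2034: 5 months at 1.35% → $204000 × 1.35% × 5/12 = $1147.5000
1 Jun – 31 Dec 2034: 7 months at 3.45% → $204000 × 3.45% × 7/12 = $4105.5000
Total = $5253.0000

$5253.00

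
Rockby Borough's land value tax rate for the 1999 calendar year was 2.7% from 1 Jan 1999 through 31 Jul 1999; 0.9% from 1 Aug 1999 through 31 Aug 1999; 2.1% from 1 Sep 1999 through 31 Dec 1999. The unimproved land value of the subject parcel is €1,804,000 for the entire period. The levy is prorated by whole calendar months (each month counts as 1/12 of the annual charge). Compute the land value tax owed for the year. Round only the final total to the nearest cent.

1 Jan – 31 Jul 1999: 7 months at 2.7% → €1,804,000 × 2.7% × 7/12 = €28,413.0000
1 Aug – 31 Aug 1999: 1 month at 0.9% → €1,804,000 × 0.9% × 1/12 = €1,353.0000
1 Sep – 31 Dec 1999: 4 months at 2.1% → €1,804,000 × 2.1% × 4/12 = €12,628.0000
Total = €42,394.0000

€42,394.00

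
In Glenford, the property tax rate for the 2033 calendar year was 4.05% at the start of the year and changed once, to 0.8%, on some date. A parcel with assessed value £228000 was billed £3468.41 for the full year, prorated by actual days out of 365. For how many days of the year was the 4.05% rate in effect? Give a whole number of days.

Let d = days at the first rate; then 365 − d days at the second rate.
£228000 × [4.05%·d + 0.8%·(365−d)] / 365 = £3468.41
Solving gives d = 81, so the new rate took effect on 23 Mar 2033.

81 days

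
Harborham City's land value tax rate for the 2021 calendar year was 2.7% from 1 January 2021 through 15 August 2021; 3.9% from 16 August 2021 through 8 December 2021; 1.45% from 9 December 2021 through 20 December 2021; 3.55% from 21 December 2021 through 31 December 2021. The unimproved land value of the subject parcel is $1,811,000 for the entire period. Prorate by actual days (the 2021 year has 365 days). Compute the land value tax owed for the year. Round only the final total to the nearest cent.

1 January – 15 August 2021: 227 days at 2.7% → $1,811,000 × 2.7% × 227/365 = $30,409.9151
16 August – 8 December 2021: 115 days at 3.9% → $1,811,000 × 3.9% × 115/365 = $22,252.9726
9 December – 20 December 2021: 12 days at 1.45% → $1,811,000 × 1.45% × 12/365 = $863.3260
21 December – 31 December 2021: 11 days at 3.55% → $1,811,000 × 3.55% × 11/365 = $1,937.5219
Total = $55,463.7356

$55,463.74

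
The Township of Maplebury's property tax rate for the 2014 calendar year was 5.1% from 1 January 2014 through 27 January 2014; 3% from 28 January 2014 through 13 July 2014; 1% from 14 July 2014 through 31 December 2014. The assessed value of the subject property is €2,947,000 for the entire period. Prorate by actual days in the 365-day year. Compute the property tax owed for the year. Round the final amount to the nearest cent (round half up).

1 January – 27 January 2014: 27 days at 5.1% → €2,947,000 × 5.1% × 27/365 = €11,117.8603
28 January – 13 July 2014: 167 days at 3% → €2,947,000 × 3% × 167/365 = €40,450.6027
14 July – 31 December 2014: 171 days at 1% → €2,947,000 × 1% × 171/365 = €13,806.4932
Total = €65,374.9562

€65,374.96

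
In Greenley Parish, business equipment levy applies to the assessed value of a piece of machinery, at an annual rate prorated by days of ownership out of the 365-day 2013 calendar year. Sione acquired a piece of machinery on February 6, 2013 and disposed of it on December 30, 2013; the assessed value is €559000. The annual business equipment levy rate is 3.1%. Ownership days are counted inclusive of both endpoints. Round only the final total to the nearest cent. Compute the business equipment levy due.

€15572.36

Days held (February 6 – December 30, 2013): 328 out of 365
Tax = €559000 × 3.1% × 328/365 = €15572.3616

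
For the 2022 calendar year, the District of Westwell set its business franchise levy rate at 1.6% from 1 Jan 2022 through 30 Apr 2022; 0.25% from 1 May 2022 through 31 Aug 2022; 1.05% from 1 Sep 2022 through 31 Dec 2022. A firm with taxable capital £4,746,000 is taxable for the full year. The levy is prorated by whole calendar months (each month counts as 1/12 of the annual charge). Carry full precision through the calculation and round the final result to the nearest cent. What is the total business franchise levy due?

1 Jan – 30 Apr 2022: 4 months at 1.6% → £4,746,000 × 1.6% × 4/12 = £25,312.0000
1 May – 31 Aug 2022: 4 months at 0.25% → £4,746,000 × 0.25% × 4/12 = £3,955.0000
1 Sep – 31 Dec 2022: 4 months at 1.05% → £4,746,000 × 1.05% × 4/12 = £16,611.0000
Total = £45,878.0000

£45,878.00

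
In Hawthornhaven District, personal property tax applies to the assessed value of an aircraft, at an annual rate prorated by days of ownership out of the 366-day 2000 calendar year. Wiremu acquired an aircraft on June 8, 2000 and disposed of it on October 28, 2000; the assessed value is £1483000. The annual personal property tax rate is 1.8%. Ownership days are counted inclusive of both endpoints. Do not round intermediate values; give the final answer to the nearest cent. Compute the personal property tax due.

£10429.62

Days held (June 8 – October 28, 2000): 143 out of 366
Tax = £1483000 × 1.8% × 143/366 = £10429.6230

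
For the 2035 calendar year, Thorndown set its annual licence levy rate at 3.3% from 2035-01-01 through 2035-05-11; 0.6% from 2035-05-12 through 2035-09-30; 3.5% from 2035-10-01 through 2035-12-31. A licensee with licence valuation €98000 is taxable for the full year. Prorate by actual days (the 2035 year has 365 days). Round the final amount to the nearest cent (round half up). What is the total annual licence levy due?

2035-01-01 to 2035-05-11: 131 days at 3.3% → €98000 × 3.3% × 131/365 = €1160.6959
2035-05-12 to 2035-09-30: 142 days at 0.6% → €98000 × 0.6% × 142/365 = €228.7562
2035-10-01 to 2035-12-31: 92 days at 3.5% → €98000 × 3.5% × 92/365 = €864.5479
Total = €2254.0000

€2254.00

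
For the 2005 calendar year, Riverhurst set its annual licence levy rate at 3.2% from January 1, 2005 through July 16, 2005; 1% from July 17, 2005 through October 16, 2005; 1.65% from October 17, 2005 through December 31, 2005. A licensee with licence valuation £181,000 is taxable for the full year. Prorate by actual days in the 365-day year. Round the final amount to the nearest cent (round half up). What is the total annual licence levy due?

£4,204.16

January 1 – July 16, 2005: 197 days at 3.2% → £181,000 × 3.2% × 197/365 = £3,126.0932
July 17 – October 16, 2005: 92 days at 1% → £181,000 × 1% × 92/365 = £456.2192
October 17 – December 31, 2005: 76 days at 1.65% → £181,000 × 1.65% × 76/365 = £621.8466
Total = £4,204.1589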